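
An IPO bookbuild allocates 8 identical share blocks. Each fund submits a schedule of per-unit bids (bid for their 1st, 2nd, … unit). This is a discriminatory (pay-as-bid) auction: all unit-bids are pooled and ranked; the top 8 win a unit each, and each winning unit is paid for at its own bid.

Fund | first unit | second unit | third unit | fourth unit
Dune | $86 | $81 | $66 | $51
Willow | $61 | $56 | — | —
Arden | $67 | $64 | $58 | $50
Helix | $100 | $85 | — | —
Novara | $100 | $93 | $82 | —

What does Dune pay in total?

Pooled unit-bids ranked (top 8): 100 (Helix-1), 100 (Novara-1), 93 (Novara-2), 86 (Dune-1), 85 (Helix-2), 82 (Novara-3), 81 (Dune-2), 67 (Arden-1)
Next rejected bid: $66 (not a price — pay-as-bid).
Dune's winning unit-bids: 86 + 81 = $167.

Dune pays $167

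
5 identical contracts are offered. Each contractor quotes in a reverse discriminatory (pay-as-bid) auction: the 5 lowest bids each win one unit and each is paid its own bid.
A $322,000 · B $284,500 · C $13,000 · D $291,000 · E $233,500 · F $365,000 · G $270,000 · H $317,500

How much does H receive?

H is paid $0

Ordering the bids: 13,000 (C), 233,500 (E), 270,000 (G), 284,500 (B), 291,000 (D), 317,500 (H), 322,000 (A), …
Lowest 5: C, E, G, B, D.
H does not win → $0.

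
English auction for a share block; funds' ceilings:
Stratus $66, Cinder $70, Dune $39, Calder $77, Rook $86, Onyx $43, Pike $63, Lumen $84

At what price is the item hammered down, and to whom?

Rook wins at $84

Sorting limits: 86 (Rook) > 84 (Lumen) > 77 (Calder) > 70 (Cinder) > 66 (Stratus) > 63 (Pike) > …
Lumen is the last rival to drop out, at $84; Rook remains and wins at that price.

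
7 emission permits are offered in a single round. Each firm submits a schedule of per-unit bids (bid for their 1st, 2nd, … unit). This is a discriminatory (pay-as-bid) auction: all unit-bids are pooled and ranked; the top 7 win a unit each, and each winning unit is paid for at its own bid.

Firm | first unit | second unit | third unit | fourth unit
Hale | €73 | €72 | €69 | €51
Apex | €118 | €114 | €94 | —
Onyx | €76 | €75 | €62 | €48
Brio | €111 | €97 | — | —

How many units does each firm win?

Merging the schedules and taking the best 7: 118 (Apex-1), 114 (Apex-2), 111 (Brio-1), 97 (Brio-2), 94 (Apex-3), 76 (Onyx-1), 75 (Onyx-2)
Next rejected bid: €73 (not a price — pay-as-bid).
Allocation: Apex 3, Brio 2, Onyx 2.

Apex 3, Brio 2, Onyx 2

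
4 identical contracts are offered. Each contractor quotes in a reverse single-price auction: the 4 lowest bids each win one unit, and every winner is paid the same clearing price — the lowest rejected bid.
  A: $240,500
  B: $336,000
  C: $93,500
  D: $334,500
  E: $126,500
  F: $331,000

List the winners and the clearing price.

C, E, A, F; each is paid $334,500

Sorting: 93,500 (C), 126,500 (E), 240,500 (A), 331,000 (F), 334,500 (D), 336,000 (B)
The 4 lowest are C, E, A, F.
Lowest unsuccessful bid: $334,500 → clearing price.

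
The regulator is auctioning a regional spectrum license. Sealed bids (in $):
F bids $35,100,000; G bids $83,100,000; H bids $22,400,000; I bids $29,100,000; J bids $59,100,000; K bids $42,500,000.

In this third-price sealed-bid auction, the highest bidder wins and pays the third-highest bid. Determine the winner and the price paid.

Rule: the highest bidder wins and pays the third-highest bid.
Sorting bids: 83,100,000 (G) > 59,100,000 (J) > 42,500,000 (K) > 35,100,000 (F) > 29,100,000 (I) > 22,400,000 (H)
G wins; payment is bid #3 in the ranking = $42,500,000.

G pays $42,500,000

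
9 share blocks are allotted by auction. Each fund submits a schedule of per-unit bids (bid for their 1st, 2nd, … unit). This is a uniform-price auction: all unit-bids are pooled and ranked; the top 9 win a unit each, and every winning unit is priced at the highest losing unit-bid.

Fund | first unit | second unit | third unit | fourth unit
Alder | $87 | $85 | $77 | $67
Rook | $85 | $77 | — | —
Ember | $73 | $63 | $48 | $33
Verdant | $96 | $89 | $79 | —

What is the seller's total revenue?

Merging the schedules and taking the best 9: 96 (Verdant-1), 89 (Verdant-2), 87 (Alder-1), 85 (Alder-2), 85 (Rook-1), 79 (Verdant-3), 77 (Alder-3), 77 (Rook-2), 73 (Ember-1)
The (k+1)-th unit-bid is $67.
Allocation: Alder 3, Ember 1, Rook 2, Verdant 3. Every unit priced at $67.
Revenue = 9 × 67 = $603.

Total revenue: $603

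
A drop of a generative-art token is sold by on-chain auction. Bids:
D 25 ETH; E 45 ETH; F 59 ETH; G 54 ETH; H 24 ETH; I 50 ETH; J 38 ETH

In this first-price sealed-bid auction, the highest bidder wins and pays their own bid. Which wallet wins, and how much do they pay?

Rule: the highest bidder wins and pays their own bid.
Sorting bids: 59 (F) > 54 (G) > 50 (I) > 45 (E) > 38 (J) > 25 (D) > …
F is highest → pays own bid, 59 ETH.

F pays 59 ETH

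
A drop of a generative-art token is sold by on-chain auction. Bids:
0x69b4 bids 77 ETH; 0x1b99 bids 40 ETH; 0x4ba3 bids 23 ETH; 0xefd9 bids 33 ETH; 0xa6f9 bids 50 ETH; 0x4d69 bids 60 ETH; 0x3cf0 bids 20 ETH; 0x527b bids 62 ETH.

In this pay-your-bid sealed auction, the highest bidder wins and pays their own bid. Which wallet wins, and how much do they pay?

Sorting bids: 77 (0x69b4) > 62 (0x527b) > 60 (0x4d69) > 50 (0xa6f9) > 40 (0x1b99) > 33 (0xefd9) > …
0x69b4 has the highest bid and pays exactly that: 77 ETH.

0x69b4 pays 77 ETH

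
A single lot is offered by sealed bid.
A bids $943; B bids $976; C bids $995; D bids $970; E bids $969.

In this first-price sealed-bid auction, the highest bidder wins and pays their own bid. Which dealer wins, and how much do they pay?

First-price sealed-bid auction: the highest bidder wins and pays their own bid.
Bids ranked: 995 (C) > 976 (B) > 970 (D) > 969 (E) > 943 (A)
First-price: C pays what they bid, $995.

C pays $995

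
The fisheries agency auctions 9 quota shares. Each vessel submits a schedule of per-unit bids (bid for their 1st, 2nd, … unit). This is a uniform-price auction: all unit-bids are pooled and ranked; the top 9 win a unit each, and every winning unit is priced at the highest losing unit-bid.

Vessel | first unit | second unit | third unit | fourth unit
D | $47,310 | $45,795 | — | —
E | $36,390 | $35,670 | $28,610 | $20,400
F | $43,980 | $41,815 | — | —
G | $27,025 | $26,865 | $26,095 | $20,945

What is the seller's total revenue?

Total revenue: $234,855

Pooled unit-bids ranked (top 9): 47,310 (D-1), 45,795 (D-2), 43,980 (F-1), 41,815 (F-2), 36,390 (E-1), 35,670 (E-2), 28,610 (E-3), 27,025 (G-1), 26,865 (G-2)
Highest rejected unit-bid = $26,095.
Allocation: D 2, E 3, F 2, G 2. Every unit priced at $26,095.
Revenue = 9 × 26,095 = $234,855.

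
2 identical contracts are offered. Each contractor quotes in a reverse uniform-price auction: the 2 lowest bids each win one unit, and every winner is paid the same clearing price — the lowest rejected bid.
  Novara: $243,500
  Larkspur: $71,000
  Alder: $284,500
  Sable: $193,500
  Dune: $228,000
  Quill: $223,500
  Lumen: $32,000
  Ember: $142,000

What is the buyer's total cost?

Total cost: $284,000

Bids ranked low→high: 32,000 (Lumen), 71,000 (Larkspur), 142,000 (Ember), 193,500 (Sable), …
Winners (2 units): Lumen, Larkspur.
Lowest unsuccessful bid: $142,000 → clearing price.
Total cost = 2 × $142,000 = $284,000.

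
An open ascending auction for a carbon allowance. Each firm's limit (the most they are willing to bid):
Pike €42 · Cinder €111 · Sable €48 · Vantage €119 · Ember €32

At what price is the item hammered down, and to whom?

Vantage wins at €111

Open ascending-bid auction: the price rises until one bidder remains; the winner pays the price at which the last rival dropped out.
Sorting limits: 119 (Vantage) > 111 (Cinder) > 48 (Sable) > 42 (Pike) > 32 (Ember)
Cinder is the last rival to drop out, at €111; Vantage remains and wins at that price.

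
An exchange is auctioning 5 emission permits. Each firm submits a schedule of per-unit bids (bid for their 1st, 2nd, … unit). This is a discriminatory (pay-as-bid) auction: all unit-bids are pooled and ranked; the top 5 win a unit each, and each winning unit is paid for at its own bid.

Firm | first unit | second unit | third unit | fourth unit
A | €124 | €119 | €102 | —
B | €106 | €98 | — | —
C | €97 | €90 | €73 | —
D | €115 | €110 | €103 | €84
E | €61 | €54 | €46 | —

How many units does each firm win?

All unit-bids, highest first — top 5: 124 (A-1), 119 (A-2), 115 (D-1), 110 (D-2), 106 (B-1)
Next rejected bid: €103 (not a price — pay-as-bid).
Allocation: A 2, B 1, D 2.

A 2, B 1, D 2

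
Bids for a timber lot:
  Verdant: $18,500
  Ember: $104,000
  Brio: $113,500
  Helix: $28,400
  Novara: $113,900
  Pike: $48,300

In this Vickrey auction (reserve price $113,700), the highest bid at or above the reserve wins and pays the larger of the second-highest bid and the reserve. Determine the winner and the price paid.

Bids in order: 113,900 (Novara) > 113,500 (Brio) > 104,000 (Ember) > 48,300 (Pike) > 28,400 (Helix) > 18,500 (Verdant)
Highest eligible bid: Novara at $113,900.
Second-highest bid $113,500 is below the reserve $113,700, so the reserve binds → payment $113,700.

Novara pays $113,700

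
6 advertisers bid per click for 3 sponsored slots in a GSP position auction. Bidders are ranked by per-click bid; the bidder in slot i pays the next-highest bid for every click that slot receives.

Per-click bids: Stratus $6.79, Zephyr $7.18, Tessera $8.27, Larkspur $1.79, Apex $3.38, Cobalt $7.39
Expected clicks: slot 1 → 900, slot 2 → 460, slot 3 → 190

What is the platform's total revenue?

Ranked by bid: $8.27 (Tessera) > $7.39 (Cobalt) > $7.18 (Zephyr) > $6.79 (Stratus) > …
Slot 1: Tessera pays $7.39 × 900 = $6651.00
Slot 2: Cobalt pays $7.18 × 460 = $3302.80
Slot 3: Zephyr pays $6.79 × 190 = $1290.10
Total = $11243.90

Total revenue: $11243.90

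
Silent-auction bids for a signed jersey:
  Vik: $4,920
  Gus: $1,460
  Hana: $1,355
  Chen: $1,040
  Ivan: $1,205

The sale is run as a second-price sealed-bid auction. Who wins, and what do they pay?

Sorting bids: 4,920 (Vik) > 1,460 (Gus) > 1,355 (Hana) > 1,205 (Ivan) > 1,040 (Chen)
Second-price: Vik pays Gus's bid of $1,460.

Vik pays $1,460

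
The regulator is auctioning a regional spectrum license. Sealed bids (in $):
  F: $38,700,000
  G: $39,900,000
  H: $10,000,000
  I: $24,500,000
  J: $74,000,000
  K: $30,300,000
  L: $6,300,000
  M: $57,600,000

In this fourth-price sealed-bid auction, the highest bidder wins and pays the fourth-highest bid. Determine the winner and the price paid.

Fourth-price sealed-bid auction: the highest bidder wins and pays the fourth-highest bid.
Bids in order: 74,000,000 (J) > 57,600,000 (M) > 39,900,000 (G) > 38,700,000 (F) > 30,300,000 (K) > 24,500,000 (I) > …
J wins; payment is bid #4 in the ranking = $38,700,000.

J pays $38,700,000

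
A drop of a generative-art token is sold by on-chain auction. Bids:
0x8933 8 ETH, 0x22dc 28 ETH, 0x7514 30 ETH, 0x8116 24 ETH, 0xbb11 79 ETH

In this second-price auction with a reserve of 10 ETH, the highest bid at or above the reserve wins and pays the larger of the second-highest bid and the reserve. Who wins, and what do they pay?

0xbb11 pays 30 ETH

Bids in order: 79 (0xbb11) > 30 (0x7514) > 28 (0x22dc) > 24 (0x8116) > 8 (0x8933)
0xbb11 has the top bid at or above the reserve (79 ETH).
max(second-highest 30 ETH, reserve 10 ETH) = 30 ETH; the reserve does not bind.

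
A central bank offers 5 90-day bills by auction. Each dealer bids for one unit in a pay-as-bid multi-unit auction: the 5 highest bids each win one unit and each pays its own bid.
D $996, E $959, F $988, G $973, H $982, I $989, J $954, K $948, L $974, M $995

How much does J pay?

Sorting: 996 (D), 995 (M), 989 (I), 988 (F), 982 (H), 974 (L), 973 (G), …
Top 5: D, M, I, F, H.
J does not win → $0.

J pays $0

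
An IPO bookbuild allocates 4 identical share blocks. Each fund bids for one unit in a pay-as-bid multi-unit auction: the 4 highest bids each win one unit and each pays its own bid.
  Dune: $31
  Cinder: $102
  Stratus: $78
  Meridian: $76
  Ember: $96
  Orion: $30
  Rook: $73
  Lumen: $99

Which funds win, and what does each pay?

Cinder $102, Lumen $99, Ember $96, Stratus $78

Ordering the bids: 102 (Cinder), 99 (Lumen), 96 (Ember), 78 (Stratus), 76 (Meridian), 73 (Rook), …
Top 4: Cinder, Lumen, Ember, Stratus.
Each winner pays its own bid: Cinder $102, Lumen $99, Ember $96, Stratus $78.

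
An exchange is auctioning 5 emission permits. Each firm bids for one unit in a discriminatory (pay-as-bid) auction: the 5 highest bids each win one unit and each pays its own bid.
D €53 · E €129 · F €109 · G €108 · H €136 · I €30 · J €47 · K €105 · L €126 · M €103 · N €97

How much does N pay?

Ordering the bids: 136 (H), 129 (E), 126 (L), 109 (F), 108 (G), 105 (K), 103 (M), …
Winners (5 units): H, E, L, F, G.
N does not win → €0.

N pays €0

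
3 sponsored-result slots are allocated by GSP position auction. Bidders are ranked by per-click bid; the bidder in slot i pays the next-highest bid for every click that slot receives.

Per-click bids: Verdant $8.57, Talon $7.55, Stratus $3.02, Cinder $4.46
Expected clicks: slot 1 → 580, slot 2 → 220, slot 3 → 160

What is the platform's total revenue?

Total revenue: $5843.40

Ranked by bid: $8.57 (Verdant) > $7.55 (Talon) > $4.46 (Cinder) > $3.02 (Stratus)
Slot 1: Verdant pays $7.55 × 580 = $4379.00
Slot 2: Talon pays $4.46 × 220 = $981.20
Slot 3: Cinder pays $3.02 × 160 = $483.20
Total = $5843.40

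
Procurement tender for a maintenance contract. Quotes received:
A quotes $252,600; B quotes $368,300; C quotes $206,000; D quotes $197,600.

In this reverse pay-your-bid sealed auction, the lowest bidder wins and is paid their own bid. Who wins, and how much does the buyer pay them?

Rule: the lowest bidder wins and is paid their own bid.
Bids ranked: 197,600 (D) < 206,000 (C) < 252,600 (A) < 368,300 (B)
D is lowest → is paid own bid, $197,600.

D is paid $197,600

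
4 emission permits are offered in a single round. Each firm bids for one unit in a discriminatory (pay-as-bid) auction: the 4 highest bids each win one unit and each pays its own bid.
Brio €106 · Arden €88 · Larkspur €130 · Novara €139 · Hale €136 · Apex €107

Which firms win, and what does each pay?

Novara €139, Hale €136, Larkspur €130, Apex €107

Ordering the bids: 139 (Novara), 136 (Hale), 130 (Larkspur), 107 (Apex), 106 (Brio), 88 (Arden)
Winners (4 units): Novara, Hale, Larkspur, Apex.
Each winner pays its own bid: Novara €139, Hale €136, Larkspur €130, Apex €107.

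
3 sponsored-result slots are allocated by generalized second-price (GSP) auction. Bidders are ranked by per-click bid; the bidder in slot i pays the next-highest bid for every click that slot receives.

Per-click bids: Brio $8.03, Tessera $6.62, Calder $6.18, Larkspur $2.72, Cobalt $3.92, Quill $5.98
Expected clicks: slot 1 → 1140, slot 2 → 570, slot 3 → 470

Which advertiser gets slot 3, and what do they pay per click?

Per-click bids in order: $8.03 (Brio) > $6.62 (Tessera) > $6.18 (Calder) > $5.98 (Quill) > …
Slot 3 goes to the third-ranked bidder, Calder, who pays the next bid down: $5.98/click.

Calder; $5.98 per click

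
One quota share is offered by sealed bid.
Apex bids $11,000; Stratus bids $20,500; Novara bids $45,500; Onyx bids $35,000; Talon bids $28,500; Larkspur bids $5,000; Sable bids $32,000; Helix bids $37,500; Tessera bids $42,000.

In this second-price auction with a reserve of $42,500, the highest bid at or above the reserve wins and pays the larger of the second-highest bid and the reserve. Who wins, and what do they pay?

Novara pays $42,500

Second-price auction with a reserve of $42,500: the highest bid at or above the reserve wins and pays the larger of the second-highest bid and the reserve.
Sorting bids: 45,500 (Novara) > 42,000 (Tessera) > 37,500 (Helix) > 35,000 (Onyx) > 32,000 (Sable) > 28,500 (Talon) > …
Highest eligible bid: Novara at $45,500.
Second-highest bid $42,000 is below the reserve $42,500, so the reserve binds → payment $42,500.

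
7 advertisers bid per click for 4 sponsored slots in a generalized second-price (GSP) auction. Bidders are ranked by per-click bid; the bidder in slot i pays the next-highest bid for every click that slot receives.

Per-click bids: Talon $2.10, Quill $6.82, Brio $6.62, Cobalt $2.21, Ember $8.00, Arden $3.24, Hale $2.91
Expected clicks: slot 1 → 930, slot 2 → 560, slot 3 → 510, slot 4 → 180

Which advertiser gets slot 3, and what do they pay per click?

Brio; $3.24 per click

Ranked by bid: $8.00 (Ember) > $6.82 (Quill) > $6.62 (Brio) > $3.24 (Arden) > $2.91 (Hale) > …
Slot 3 goes to the third-ranked bidder, Brio, who pays the next bid down: $3.24/click.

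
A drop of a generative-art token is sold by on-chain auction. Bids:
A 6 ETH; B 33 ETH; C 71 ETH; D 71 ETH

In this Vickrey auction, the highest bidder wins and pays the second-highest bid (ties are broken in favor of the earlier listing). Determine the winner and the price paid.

C pays 71 ETH

Sorting bids: 71 (C) > 71 (D) > 33 (B) > 6 (A)
Tie at 71 ETH → C wins by tie-break.
C wins with the highest bid; price is set by the runner-up at 71 ETH.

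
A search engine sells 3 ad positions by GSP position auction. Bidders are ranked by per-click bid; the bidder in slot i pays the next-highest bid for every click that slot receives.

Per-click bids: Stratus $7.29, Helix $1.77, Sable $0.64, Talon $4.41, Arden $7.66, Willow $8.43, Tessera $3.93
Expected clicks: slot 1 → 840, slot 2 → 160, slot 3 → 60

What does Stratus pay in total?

Stratus pays $264.60

Ranked by bid: $8.43 (Willow) > $7.66 (Arden) > $7.29 (Stratus) > $4.41 (Talon) > …
Stratus holds slot 3 → pays next bid $4.41 × 60 clicks = $264.60.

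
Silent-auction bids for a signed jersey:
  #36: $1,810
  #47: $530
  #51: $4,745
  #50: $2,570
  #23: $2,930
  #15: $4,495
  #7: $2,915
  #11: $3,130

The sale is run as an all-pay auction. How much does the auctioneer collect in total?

Total revenue: $23,125

Bids ranked: 4,745 (#51) > 4,495 (#15) > 3,130 (#11) > 2,930 (#23) > 2,915 (#7) > 2,570 (#50) > …
Every bidder forfeits their bid regardless of winning.
Revenue = 1,810 + 530 + 4,745 + 2,570 + 2,930 + 4,495 + 2,915 + 3,130 = $23,125.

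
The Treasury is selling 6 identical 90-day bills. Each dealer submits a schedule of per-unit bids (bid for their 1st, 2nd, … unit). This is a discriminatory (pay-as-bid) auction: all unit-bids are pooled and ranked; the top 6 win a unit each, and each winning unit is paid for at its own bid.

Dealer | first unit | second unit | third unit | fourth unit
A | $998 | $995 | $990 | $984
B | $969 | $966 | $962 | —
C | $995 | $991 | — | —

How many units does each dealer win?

Pooled unit-bids ranked (top 6): 998 (A-1), 995 (A-2), 995 (C-1), 991 (C-2), 990 (A-3), 984 (A-4)
Next rejected bid: $969 (not a price — pay-as-bid).
Allocation: A 4, C 2.

A 4, C 2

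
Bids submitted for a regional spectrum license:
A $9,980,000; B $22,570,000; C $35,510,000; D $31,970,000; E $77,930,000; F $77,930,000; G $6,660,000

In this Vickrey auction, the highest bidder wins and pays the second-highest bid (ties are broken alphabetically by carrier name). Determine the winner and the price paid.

E pays $77,930,000

Bids ranked: 77,930,000 (E) > 77,930,000 (F) > 35,510,000 (C) > 31,970,000 (D) > 22,570,000 (B) > 9,980,000 (A) > …
Tie at $77,930,000 → E wins by tie-break.
Second-price: E pays F's bid of $77,930,000.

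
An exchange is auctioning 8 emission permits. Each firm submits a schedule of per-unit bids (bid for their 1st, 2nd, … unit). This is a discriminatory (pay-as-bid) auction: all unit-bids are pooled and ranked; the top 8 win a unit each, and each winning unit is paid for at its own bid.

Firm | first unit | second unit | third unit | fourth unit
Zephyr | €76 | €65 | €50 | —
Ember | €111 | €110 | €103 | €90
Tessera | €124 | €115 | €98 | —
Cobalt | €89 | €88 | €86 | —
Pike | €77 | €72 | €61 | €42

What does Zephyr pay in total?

Zephyr pays €0

Merging the schedules and taking the best 8: 124 (Tessera-1), 115 (Tessera-2), 111 (Ember-1), 110 (Ember-2), 103 (Ember-3), 98 (Tessera-3), 90 (Ember-4), 89 (Cobalt-1)
Next rejected bid: €88 (not a price — pay-as-bid).
Zephyr wins no units.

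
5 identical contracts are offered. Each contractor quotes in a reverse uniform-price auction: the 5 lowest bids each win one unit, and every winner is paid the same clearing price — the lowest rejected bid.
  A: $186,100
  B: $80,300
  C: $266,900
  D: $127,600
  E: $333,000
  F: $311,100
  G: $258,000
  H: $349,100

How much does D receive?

D is paid $311,100

Ordering the bids: 80,300 (B), 127,600 (D), 186,100 (A), 258,000 (G), 266,900 (C), 311,100 (F), 333,000 (E), …
Lowest 5: B, D, A, G, C.
Clearing price = lowest rejected bid = $311,100.
D wins → is paid $311,100.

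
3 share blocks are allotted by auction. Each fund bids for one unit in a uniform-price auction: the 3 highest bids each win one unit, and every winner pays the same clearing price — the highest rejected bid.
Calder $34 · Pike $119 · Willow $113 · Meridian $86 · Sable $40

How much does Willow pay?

Willow pays $40

Sorting: 119 (Pike), 113 (Willow), 86 (Meridian), 40 (Sable), 34 (Calder)
Winners (3 units): Pike, Willow, Meridian.
First losing bid is Sable's $40, which sets the uniform price.
Willow wins → pays $40.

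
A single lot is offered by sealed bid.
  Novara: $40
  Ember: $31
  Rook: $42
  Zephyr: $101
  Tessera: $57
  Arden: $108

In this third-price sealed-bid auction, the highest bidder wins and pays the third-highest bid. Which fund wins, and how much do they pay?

Rule: the highest bidder wins and pays the third-highest bid.
Bids ranked: 108 (Arden) > 101 (Zephyr) > 57 (Tessera) > 42 (Rook) > 40 (Novara) > 31 (Ember)
Arden is highest; pays the third-highest bid, $57.

Arden pays $57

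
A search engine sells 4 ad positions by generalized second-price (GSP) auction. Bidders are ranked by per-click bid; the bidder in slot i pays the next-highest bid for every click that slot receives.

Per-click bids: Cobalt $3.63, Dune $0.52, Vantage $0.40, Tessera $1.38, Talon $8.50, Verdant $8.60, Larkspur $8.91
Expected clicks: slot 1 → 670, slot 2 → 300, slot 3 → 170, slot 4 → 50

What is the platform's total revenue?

Total revenue: $8998.10

Per-click bids in order: $8.91 (Larkspur) > $8.60 (Verdant) > $8.50 (Talon) > $3.63 (Cobalt) > $1.38 (Tessera) > …
Slot 1: Larkspur pays $8.60 × 670 = $5762.00
Slot 2: Verdant pays $8.50 × 300 = $2550.00
Slot 3: Talon pays $3.63 × 170 = $617.10
Slot 4: Cobalt pays $1.38 × 50 = $69.00
Total = $8998.10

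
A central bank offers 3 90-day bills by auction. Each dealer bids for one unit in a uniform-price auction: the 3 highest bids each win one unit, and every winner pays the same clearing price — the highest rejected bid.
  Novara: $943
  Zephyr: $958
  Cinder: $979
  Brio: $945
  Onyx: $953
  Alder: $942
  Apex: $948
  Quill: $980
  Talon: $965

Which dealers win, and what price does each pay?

Quill, Cinder, Talon; each pays $958

Ordering the bids: 980 (Quill), 979 (Cinder), 965 (Talon), 958 (Zephyr), 953 (Onyx), …
Winners (3 units): Quill, Cinder, Talon.
First losing bid is Zephyr's $958, which sets the uniform price.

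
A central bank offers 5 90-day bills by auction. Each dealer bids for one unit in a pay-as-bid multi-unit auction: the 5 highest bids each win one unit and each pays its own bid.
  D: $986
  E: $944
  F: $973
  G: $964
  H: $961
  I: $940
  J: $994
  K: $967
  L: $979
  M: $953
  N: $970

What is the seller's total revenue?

Total revenue: $4,902

Sorting: 994 (J), 986 (D), 979 (L), 973 (F), 970 (N), 967 (K), 964 (G), …
The 5 highest are J, D, L, F, N.
Total revenue = 994 + 986 + 979 + 973 + 970 = $4,902.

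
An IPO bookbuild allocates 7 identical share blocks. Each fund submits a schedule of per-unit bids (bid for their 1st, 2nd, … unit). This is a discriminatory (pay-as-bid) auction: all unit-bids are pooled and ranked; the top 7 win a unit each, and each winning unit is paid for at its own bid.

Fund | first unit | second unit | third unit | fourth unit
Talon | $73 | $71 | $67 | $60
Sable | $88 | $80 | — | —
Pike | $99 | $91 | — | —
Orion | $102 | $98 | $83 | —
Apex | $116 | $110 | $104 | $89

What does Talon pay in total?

Talon pays $0

Merging the schedules and taking the best 7: 116 (Apex-1), 110 (Apex-2), 104 (Apex-3), 102 (Orion-1), 99 (Pike-1), 98 (Orion-2), 91 (Pike-2)
Next rejected bid: $89 (not a price — pay-as-bid).
Talon wins no units.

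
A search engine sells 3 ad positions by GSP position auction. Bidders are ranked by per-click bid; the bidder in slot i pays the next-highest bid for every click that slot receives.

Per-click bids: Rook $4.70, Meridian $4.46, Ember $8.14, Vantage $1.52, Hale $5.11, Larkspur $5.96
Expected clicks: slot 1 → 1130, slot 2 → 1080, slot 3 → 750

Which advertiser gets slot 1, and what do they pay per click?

Per-click bids in order: $8.14 (Ember) > $5.96 (Larkspur) > $5.11 (Hale) > $4.70 (Rook) > …
Slot 1 goes to the first-ranked bidder, Ember, who pays the next bid down: $5.96/click.

Ember; $5.96 per click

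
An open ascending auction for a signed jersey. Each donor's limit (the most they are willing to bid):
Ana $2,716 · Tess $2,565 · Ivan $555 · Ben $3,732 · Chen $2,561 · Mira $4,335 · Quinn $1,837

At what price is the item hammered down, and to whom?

Rule: the price rises until one bidder remains; the winner pays the price at which the last rival dropped out.
Sorting limits: 4,335 (Mira) > 3,732 (Ben) > 2,716 (Ana) > 2,565 (Tess) > 2,561 (Chen) > 1,837 (Quinn) > …
Bidding ends when Ben exits at $3,732; Mira takes it.

Mira wins at $3,732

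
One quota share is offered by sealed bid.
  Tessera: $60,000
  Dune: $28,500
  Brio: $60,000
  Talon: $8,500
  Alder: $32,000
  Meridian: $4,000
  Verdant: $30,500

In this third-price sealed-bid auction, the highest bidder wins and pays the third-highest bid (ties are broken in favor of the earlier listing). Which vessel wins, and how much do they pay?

Sorting bids: 60,000 (Tessera) > 60,000 (Brio) > 32,000 (Alder) > 30,500 (Verdant) > 28,500 (Dune) > 8,500 (Talon) > …
Tessera and Brio tie at $60,000; tie-break gives it to Tessera.
Tessera wins; payment is bid #3 in the ranking = $32,000.

Tessera pays $32,000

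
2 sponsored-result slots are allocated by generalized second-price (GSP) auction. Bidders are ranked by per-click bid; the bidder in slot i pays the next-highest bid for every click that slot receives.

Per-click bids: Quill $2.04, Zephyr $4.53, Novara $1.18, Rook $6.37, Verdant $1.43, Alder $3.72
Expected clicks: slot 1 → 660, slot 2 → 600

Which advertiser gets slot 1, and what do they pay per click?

Rook; $4.53 per click

Per-click bids in order: $6.37 (Rook) > $4.53 (Zephyr) > $3.72 (Alder) > …
Slot 1 goes to the first-ranked bidder, Rook, who pays the next bid down: $4.53/click.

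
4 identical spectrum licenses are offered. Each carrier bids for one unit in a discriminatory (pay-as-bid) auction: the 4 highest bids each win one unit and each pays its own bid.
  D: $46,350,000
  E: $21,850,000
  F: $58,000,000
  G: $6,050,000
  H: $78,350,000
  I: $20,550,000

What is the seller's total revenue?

Total revenue: $204,550,000

Bids ranked high→low: 78,350,000 (H), 58,000,000 (F), 46,350,000 (D), 21,850,000 (E), 20,550,000 (I), 6,050,000 (G)
Winners (4 units): H, F, D, E.
Total revenue = 78,350,000 + 58,000,000 + 46,350,000 + 21,850,000 = $204,550,000.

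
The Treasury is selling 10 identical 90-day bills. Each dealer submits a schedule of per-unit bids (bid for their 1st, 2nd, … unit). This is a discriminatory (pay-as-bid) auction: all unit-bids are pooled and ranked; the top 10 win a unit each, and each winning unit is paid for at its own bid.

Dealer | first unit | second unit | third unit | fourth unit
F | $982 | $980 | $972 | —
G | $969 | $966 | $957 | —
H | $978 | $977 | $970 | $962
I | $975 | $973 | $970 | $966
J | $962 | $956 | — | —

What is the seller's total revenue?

Merging the schedules and taking the best 10: 982 (F-1), 980 (F-2), 978 (H-1), 977 (H-2), 975 (I-1), 973 (I-2), 972 (F-3), 970 (H-3), 970 (I-3), 969 (G-1)
Next rejected bid: $966 (not a price — pay-as-bid).
Each winning unit pays its own bid.
Revenue = 982 + 980 + 978 + 977 + 975 + 973 + 972 + 970 + 970 + 969 = $9,746.

Total revenue: $9,746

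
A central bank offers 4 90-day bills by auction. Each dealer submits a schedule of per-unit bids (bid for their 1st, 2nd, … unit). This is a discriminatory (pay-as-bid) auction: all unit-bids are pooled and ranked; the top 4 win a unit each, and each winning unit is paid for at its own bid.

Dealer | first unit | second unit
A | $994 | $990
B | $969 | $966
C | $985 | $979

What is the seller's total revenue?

Total revenue: $3,948

All unit-bids, highest first — top 4: 994 (A-1), 990 (A-2), 985 (C-1), 979 (C-2)
Next rejected bid: $969 (not a price — pay-as-bid).
Each winning unit pays its own bid.
Revenue = 994 + 990 + 985 + 979 = $3,948.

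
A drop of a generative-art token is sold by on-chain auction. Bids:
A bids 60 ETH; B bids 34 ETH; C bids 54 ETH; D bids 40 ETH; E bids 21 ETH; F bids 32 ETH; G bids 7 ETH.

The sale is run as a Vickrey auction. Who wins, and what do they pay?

Vickrey auction: the highest bidder wins and pays the second-highest bid.
Sorting bids: 60 (A) > 54 (C) > 40 (D) > 34 (B) > 32 (F) > 21 (E) > …
Second-price: A pays C's bid of 54 ETH.

A pays 54 ETH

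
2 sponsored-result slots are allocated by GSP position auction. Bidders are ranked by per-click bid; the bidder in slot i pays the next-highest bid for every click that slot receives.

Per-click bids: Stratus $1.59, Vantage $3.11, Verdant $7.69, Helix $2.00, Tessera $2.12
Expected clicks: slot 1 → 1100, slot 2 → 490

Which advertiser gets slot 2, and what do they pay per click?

Vantage; $2.12 per click

Sorting advertisers: $7.69 (Verdant) > $3.11 (Vantage) > $2.12 (Tessera) > …
Slot 2 goes to the second-ranked bidder, Vantage, who pays the next bid down: $2.12/click.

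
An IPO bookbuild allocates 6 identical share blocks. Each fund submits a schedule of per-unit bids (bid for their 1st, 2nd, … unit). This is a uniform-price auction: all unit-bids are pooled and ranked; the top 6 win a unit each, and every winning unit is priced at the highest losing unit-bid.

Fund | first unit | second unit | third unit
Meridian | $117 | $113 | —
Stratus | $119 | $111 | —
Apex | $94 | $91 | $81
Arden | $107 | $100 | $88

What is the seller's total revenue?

Total revenue: $564

Pooled unit-bids ranked (top 6): 119 (Stratus-1), 117 (Meridian-1), 113 (Meridian-2), 111 (Stratus-2), 107 (Arden-1), 100 (Arden-2)
The (k+1)-th unit-bid is $94.
Allocation: Arden 2, Meridian 2, Stratus 2. Every unit priced at $94.
Revenue = 6 × 94 = $564.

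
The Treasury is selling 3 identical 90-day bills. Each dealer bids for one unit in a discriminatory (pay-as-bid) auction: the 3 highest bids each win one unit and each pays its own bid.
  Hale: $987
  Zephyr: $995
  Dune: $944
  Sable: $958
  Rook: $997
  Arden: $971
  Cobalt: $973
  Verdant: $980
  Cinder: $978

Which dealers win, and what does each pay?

Rook $997, Zephyr $995, Hale $987

Bids ranked high→low: 997 (Rook), 995 (Zephyr), 987 (Hale), 980 (Verdant), 978 (Cinder), …
The 3 highest are Rook, Zephyr, Hale.
Each winner pays its own bid: Rook $997, Zephyr $995, Hale $987.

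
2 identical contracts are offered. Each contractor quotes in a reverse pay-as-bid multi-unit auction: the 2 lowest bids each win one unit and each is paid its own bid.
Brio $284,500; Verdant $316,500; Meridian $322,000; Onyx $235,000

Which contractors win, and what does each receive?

Onyx $235,000, Brio $284,500

Bids ranked low→high: 235,000 (Onyx), 284,500 (Brio), 316,500 (Verdant), 322,000 (Meridian)
Winners (2 units): Onyx, Brio.
Each winner is paid its own bid: Onyx $235,000, Brio $284,500.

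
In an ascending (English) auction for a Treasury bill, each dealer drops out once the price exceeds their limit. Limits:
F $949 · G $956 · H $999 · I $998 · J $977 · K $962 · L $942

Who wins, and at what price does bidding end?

Rule: the price rises until one bidder remains; the winner pays the price at which the last rival dropped out.
Limits ranked: 999 (H) > 998 (I) > 977 (J) > 962 (K) > 956 (G) > 949 (F) > …
Bidding ends when I exits at $998; H takes it.

H wins at $998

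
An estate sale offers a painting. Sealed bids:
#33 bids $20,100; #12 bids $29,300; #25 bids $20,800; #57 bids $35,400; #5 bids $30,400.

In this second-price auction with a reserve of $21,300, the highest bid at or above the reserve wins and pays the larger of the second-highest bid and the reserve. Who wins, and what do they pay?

Bids in order: 35,400 (#57) > 30,400 (#5) > 29,300 (#12) > 20,800 (#25) > 20,100 (#33)
Highest eligible bid: #57 at $35,400.
Second-highest bid $30,400 exceeds the reserve $21,300 → payment $30,400.

#57 pays $30,400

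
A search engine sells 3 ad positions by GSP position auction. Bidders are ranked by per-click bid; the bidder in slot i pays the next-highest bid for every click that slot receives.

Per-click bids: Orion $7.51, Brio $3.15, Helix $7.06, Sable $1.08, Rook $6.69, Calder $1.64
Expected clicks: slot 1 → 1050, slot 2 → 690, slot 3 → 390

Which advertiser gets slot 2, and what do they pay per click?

Helix; $6.69 per click

Per-click bids in order: $7.51 (Orion) > $7.06 (Helix) > $6.69 (Rook) > $3.15 (Brio) > …
Slot 2 goes to the second-ranked bidder, Helix, who pays the next bid down: $6.69/click.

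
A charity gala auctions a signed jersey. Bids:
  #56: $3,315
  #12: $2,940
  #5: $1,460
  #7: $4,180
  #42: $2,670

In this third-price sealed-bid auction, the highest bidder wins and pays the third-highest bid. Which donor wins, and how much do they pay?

Third-price sealed-bid auction: the highest bidder wins and pays the third-highest bid.
Bids in order: 4,180 (#7) > 3,315 (#56) > 2,940 (#12) > 2,670 (#42) > 1,460 (#5)
#7 wins; payment is bid #3 in the ranking = $2,940.

#7 pays $2,940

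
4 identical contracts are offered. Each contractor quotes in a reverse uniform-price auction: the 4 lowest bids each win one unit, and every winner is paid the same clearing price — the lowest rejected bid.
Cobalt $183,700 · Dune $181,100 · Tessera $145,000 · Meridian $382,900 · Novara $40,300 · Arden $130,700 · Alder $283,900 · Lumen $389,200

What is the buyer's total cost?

Ordering the bids: 40,300 (Novara), 130,700 (Arden), 145,000 (Tessera), 181,100 (Dune), 183,700 (Cobalt), 283,900 (Alder), …
Winners (4 units): Novara, Arden, Tessera, Dune.
First losing bid is Cobalt's $183,700, which sets the uniform price.
Total cost = 4 × $183,700 = $734,800.

Total cost: $734,800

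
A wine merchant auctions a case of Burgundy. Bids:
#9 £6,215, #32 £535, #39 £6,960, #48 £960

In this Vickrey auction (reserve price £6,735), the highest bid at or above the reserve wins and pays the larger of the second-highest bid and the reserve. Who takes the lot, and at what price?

Bids in order: 6,960 (#39) > 6,215 (#9) > 960 (#48) > 535 (#32)
#39 has the top bid at or above the reserve (£6,960).
max(second-highest £6,215, reserve £6,735) = £6,735.

#39 pays £6,735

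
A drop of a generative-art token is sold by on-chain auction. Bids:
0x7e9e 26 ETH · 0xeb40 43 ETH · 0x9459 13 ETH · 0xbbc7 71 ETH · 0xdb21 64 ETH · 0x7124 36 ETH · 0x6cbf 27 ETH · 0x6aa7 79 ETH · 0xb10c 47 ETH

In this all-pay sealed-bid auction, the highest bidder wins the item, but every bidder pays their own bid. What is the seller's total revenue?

Total revenue: 406 ETH

Bids ranked: 79 (0x6aa7) > 71 (0xbbc7) > 64 (0xdb21) > 47 (0xb10c) > 43 (0xeb40) > 36 (0x7124) > …
0x6aa7 wins with the top bid; all bids are sunk regardless.
Every bidder forfeits their bid regardless of winning.
Revenue = 26 + 43 + 13 + 71 + 64 + 36 + 27 + 79 + 47 = 406 ETH.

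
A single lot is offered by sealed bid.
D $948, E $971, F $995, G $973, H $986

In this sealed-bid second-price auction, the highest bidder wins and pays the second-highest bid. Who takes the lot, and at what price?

F pays $986

Bids ranked: 995 (F) > 986 (H) > 973 (G) > 971 (E) > 948 (D)
Second-price: F pays H's bid of $986.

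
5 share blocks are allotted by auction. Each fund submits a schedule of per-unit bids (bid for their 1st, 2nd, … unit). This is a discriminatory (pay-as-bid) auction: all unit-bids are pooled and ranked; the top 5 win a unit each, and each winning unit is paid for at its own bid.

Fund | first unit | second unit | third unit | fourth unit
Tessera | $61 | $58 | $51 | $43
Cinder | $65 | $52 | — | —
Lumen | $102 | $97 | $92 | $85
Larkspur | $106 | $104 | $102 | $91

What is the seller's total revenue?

Total revenue: $511

Pooled unit-bids ranked (top 5): 106 (Larkspur-1), 104 (Larkspur-2), 102 (Lumen-1), 102 (Larkspur-3), 97 (Lumen-2)
Next rejected bid: $92 (not a price — pay-as-bid).
Each winning unit pays its own bid.
Revenue = 106 + 104 + 102 + 102 + 97 = $511.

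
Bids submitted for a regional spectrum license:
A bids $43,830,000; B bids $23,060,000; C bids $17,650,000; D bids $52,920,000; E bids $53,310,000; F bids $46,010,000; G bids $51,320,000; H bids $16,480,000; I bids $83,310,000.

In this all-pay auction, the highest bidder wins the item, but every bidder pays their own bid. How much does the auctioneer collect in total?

Total revenue: $387,890,000

Sorting bids: 83,310,000 (I) > 53,310,000 (E) > 52,920,000 (D) > 51,320,000 (G) > 46,010,000 (F) > 43,830,000 (A) > …
I wins with the top bid; all bids are sunk regardless.
Every bidder forfeits their bid regardless of winning.
Revenue = 43,830,000 + 23,060,000 + 17,650,000 + 52,920,000 + 53,310,000 + 46,010,000 + 51,320,000 + 16,480,000 + 83,310,000 = $387,890,000.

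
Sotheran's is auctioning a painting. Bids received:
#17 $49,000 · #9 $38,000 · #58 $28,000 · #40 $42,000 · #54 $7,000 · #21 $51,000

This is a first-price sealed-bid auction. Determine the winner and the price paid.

#21 pays $51,000

Bids in order: 51,000 (#21) > 49,000 (#17) > 42,000 (#40) > 38,000 (#9) > 28,000 (#58) > 7,000 (#54)
#21 is highest → pays own bid, $51,000.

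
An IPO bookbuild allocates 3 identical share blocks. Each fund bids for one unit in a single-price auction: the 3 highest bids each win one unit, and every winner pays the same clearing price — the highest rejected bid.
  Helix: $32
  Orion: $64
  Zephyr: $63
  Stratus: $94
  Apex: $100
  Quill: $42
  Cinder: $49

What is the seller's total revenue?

Bids ranked high→low: 100 (Apex), 94 (Stratus), 64 (Orion), 63 (Zephyr), 49 (Cinder), …
Top 3: Apex, Stratus, Orion.
Highest unsuccessful bid: $63 → clearing price.
Total revenue = 3 × $63 = $189.

Total revenue: $189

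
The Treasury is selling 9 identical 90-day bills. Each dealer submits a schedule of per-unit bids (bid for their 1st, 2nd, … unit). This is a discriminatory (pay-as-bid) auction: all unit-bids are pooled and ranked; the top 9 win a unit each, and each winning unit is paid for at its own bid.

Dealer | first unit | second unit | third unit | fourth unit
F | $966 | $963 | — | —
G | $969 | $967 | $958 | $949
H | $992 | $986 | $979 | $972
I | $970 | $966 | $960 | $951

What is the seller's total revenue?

Pooled unit-bids ranked (top 9): 992 (H-1), 986 (H-2), 979 (H-3), 972 (H-4), 970 (I-1), 969 (G-1), 967 (G-2), 966 (F-1), 966 (I-2)
Next rejected bid: $963 (not a price — pay-as-bid).
Each winning unit pays its own bid.
Revenue = 992 + 986 + 979 + 972 + 970 + 969 + 967 + 966 + 966 = $8,767.

Total revenue: $8,767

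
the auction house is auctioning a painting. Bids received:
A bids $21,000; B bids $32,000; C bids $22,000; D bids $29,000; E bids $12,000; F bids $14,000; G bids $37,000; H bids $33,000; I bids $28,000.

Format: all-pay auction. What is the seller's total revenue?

Sorting bids: 37,000 (G) > 33,000 (H) > 32,000 (B) > 29,000 (D) > 28,000 (I) > 22,000 (C) > …
G wins with the top bid; all bids are sunk regardless.
Every bidder forfeits their bid regardless of winning.
Revenue = 21,000 + 32,000 + 22,000 + 29,000 + 12,000 + 14,000 + 37,000 + 33,000 + 28,000 = $228,000.

Total revenue: $228,000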